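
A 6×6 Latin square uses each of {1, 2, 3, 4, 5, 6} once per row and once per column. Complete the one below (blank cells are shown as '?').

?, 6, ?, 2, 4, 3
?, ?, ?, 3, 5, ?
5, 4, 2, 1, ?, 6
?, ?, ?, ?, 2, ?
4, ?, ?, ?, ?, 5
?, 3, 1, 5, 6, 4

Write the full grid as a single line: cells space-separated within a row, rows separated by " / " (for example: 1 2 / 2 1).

1 6 5 2 4 3 / 6 1 4 3 5 2 / 5 4 2 1 3 6 / 3 5 6 4 2 1 / 4 2 3 6 1 5 / 2 3 1 5 6 4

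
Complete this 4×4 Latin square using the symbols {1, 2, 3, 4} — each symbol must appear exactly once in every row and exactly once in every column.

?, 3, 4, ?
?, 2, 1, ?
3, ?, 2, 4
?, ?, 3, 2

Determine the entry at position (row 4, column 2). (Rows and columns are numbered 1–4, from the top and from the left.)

4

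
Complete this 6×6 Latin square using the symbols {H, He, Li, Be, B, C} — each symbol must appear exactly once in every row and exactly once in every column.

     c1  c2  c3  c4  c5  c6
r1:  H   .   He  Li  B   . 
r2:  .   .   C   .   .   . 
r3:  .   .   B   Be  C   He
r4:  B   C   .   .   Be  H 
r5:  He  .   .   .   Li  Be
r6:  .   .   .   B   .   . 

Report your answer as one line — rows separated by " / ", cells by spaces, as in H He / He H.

Cell (r1,c2): row 1 has {H,He,Li,B}; column 2 has {C} → Be.
Cell (r1,c6): row 1 has {H,He,Li,Be,B}; column 6 has {H,He,Be} → C.
Cell (r3,c1): row 3 has {He,Be,B,C}; column 1 has {H,He,B} → Li.
Cell (r3,c2): row 3 has {He,Li,Be,B,C}; column 2 has {Be,C} → H.
Cell (r4,c3): row 4 has {H,Be,B,C}; column 3 has {He,B,C} → Li.
Cell (r4,c4): row 4 has {H,Li,Be,B,C}; column 4 has {Li,Be,B} → He.
Cell (r5,c2): row 5 has {He,Li,Be}; column 2 has {H,Be,C} → B.
Cell (r5,c3): row 5 has {He,Li,Be,B}; column 3 has {He,Li,B,C} → H.
Cell (r5,c4): row 5 has {H,He,Li,Be,B}; column 4 has {He,Li,Be,B} → C.
Cell (r6,c3): row 6 has {B}; column 3 has {H,He,Li,B,C} → Be.
Cell (r6,c6): row 6 has {Be,B}; column 6 has {H,He,Be,C} → Li.
Cell (r2,c1): row 2 has {C}; column 1 has {H,He,Li,B} → Be.
Cell (r2,c4): row 2 has {Be,C}; column 4 has {He,Li,Be,B,C} → H.
Cell (r2,c5): row 2 has {H,Be,C}; column 5 has {Li,Be,B,C} → He.
Cell (r2,c6): row 2 has {H,He,Be,C}; column 6 has {H,He,Li,Be,C} → B.
Cell (r6,c1): row 6 has {Li,Be,B}; column 1 has {H,He,Li,Be,B} → C.
Cell (r6,c2): row 6 has {Li,Be,B,C}; column 2 has {H,Be,B,C} → He.
Cell (r6,c5): row 6 has {He,Li,Be,B,C}; column 5 has {He,Li,Be,B,C} → H.
Cell (r2,c2): row 2 has {H,He,Be,B,C}; column 2 has {H,He,Be,B,C} → Li.

H Be He Li B C / Be Li C H He B / Li H B Be C He / B C Li He Be H / He B H C Li Be / C He Be B H Li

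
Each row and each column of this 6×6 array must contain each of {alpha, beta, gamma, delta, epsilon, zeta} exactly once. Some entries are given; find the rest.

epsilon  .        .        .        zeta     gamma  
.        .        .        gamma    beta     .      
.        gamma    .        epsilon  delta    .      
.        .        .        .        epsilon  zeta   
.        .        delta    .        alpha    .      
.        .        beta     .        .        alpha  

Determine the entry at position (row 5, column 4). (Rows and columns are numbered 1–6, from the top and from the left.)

beta

(r1,c3): row 1 has {gamma,epsilon,zeta}; column 3 has {beta,delta}, so it must be alpha.
(r3,c3): row 3 has {gamma,delta,epsilon}; column 3 has {alpha,beta,delta}, so it must be zeta.
(r3,c6): row 3 has {gamma,delta,epsilon,zeta}; column 6 has {alpha,gamma,zeta}, so it must be beta.
(r4,c3): row 4 has {epsilon,zeta}; column 3 has {alpha,beta,delta,zeta}, so it must be gamma.
(r5,c6): row 5 has {alpha,delta}; column 6 has {alpha,beta,gamma,zeta}, so it must be epsilon.
(r6,c5): row 6 has {alpha,beta}; column 5 has {alpha,beta,delta,epsilon,zeta}, so it must be gamma.
(r2,c3): row 2 has {beta,gamma}; column 3 has {alpha,beta,gamma,delta,zeta}, so it must be epsilon.
(r2,c6): row 2 has {beta,gamma,epsilon}; column 6 has {alpha,beta,gamma,epsilon,zeta}, so it must be delta.
(r3,c1): row 3 has {beta,gamma,delta,epsilon,zeta}; column 1 has {epsilon}, so it must be alpha.
(r2,c1): row 2 has {beta,gamma,delta,epsilon}; column 1 has {alpha,epsilon}, so it must be zeta.
(r2,c2): row 2 has {beta,gamma,delta,epsilon,zeta}; column 2 has {gamma}, so it must be alpha.
(r6,c1): row 6 has {alpha,beta,gamma}; column 1 has {alpha,epsilon,zeta}, so it must be delta.
(r6,c4): row 6 has {alpha,beta,gamma,delta}; column 4 has {gamma,epsilon}, so it must be zeta.
(r4,c1): row 4 has {gamma,epsilon,zeta}; column 1 has {alpha,delta,epsilon,zeta}, so it must be beta.
(r4,c2): row 4 has {beta,gamma,epsilon,zeta}; column 2 has {alpha,gamma}, so it must be delta.
(r4,c4): row 4 has {beta,gamma,delta,epsilon,zeta}; column 4 has {gamma,epsilon,zeta}, so it must be alpha.
(r5,c1): row 5 has {alpha,delta,epsilon}; column 1 has {alpha,beta,delta,epsilon,zeta}, so it must be gamma.
(r5,c4): row 5 has {alpha,gamma,delta,epsilon}; column 4 has {alpha,gamma,epsilon,zeta}, so it must be beta.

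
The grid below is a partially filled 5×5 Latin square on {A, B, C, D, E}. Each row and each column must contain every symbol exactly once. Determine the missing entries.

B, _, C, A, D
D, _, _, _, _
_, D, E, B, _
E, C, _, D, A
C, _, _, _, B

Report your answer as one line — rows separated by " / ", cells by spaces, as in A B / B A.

At row 1, column 2: row 1 has {A,B,C,D}; column 2 has {C,D}; that leaves E.
At row 3, column 1: row 3 has {B,D,E}; column 1 has {B,C,D,E}; that leaves A.
At row 3, column 5: row 3 has {A,B,D,E}; column 5 has {A,B,D}; that leaves C.
At row 4, column 3: row 4 has {A,C,D,E}; column 3 has {C,E}; that leaves B.
At row 5, column 2: row 5 has {B,C}; column 2 has {C,D,E}; that leaves A.
At row 5, column 3: row 5 has {A,B,C}; column 3 has {B,C,E}; that leaves D.
At row 5, column 4: row 5 has {A,B,C,D}; column 4 has {A,B,D}; that leaves E.
At row 2, column 2: row 2 has {D}; column 2 has {A,C,D,E}; that leaves B.
At row 2, column 3: row 2 has {B,D}; column 3 has {B,C,D,E}; that leaves A.
At row 2, column 4: row 2 has {A,B,D}; column 4 has {A,B,D,E}; that leaves C.
At row 2, column 5: row 2 has {A,B,C,D}; column 5 has {A,B,C,D}; that leaves E.

B E C A D / D B A C E / A D E B C / E C B D A / C A D E B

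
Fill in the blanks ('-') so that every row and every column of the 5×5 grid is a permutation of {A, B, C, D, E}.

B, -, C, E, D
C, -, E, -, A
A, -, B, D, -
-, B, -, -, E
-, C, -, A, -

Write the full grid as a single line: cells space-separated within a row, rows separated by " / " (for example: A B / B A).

B A C E D / C D E B A / A E B D C / D B A C E / E C D A B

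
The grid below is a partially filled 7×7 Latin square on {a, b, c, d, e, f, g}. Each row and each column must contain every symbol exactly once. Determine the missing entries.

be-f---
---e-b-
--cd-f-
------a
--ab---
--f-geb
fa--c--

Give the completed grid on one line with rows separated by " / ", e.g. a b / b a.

At row 7, column 4: row 7 has {a,c,f}; column 4 has {b,d,e,f}; that leaves g.
At row 7, column 6: row 7 has {a,c,f,g}; column 6 has {b,e,f}; that leaves d.
At row 7, column 7: row 7 has {a,c,d,f,g}; column 7 has {a,b}; that leaves e.
At row 3, column 7: row 3 has {c,d,f}; column 7 has {a,b,e}; that leaves g.
At row 4, column 4: row 4 has {a}; column 4 has {b,d,e,f,g}; that leaves c.
At row 4, column 6: row 4 has {a,c}; column 6 has {b,d,e,f}; that leaves g.
At row 5, column 6: row 5 has {a,b}; column 6 has {b,d,e,f,g}; that leaves c.
At row 6, column 4: row 6 has {b,e,f,g}; column 4 has {b,c,d,e,f,g}; that leaves a.
At row 7, column 3: row 7 has {a,c,d,e,f,g}; column 3 has {a,c,f}; that leaves b.
At row 1, column 6: row 1 has {b,e,f}; column 6 has {b,c,d,e,f,g}; that leaves a.
At row 3, column 2: row 3 has {c,d,f,g}; column 2 has {a,e}; that leaves b.
At row 1, column 5: row 1 has {a,b,e,f}; column 5 has {c,g}; that leaves d.
At row 1, column 7: row 1 has {a,b,d,e,f}; column 7 has {a,b,e,g}; that leaves c.
At row 1, column 3: row 1 has {a,b,c,d,e,f}; column 3 has {a,b,c,f}; that leaves g.
At row 2, column 3: row 2 has {b,e}; column 3 has {a,b,c,f,g}; that leaves d.
At row 2, column 7: row 2 has {b,d,e}; column 7 has {a,b,c,e,g}; that leaves f.
At row 4, column 3: row 4 has {a,c,g}; column 3 has {a,b,c,d,f,g}; that leaves e.
At row 5, column 7: row 5 has {a,b,c}; column 7 has {a,b,c,e,f,g}; that leaves d.
At row 2, column 5: row 2 has {b,d,e,f}; column 5 has {c,d,g}; that leaves a.
At row 3, column 5: row 3 has {b,c,d,f,g}; column 5 has {a,c,d,g}; that leaves e.
At row 4, column 1: row 4 has {a,c,e,g}; column 1 has {b,f}; that leaves d.
At row 4, column 2: row 4 has {a,c,d,e,g}; column 2 has {a,b,e}; that leaves f.
At row 4, column 5: row 4 has {a,c,d,e,f,g}; column 5 has {a,c,d,e,g}; that leaves b.
At row 5, column 2: row 5 has {a,b,c,d}; column 2 has {a,b,e,f}; that leaves g.
At row 5, column 5: row 5 has {a,b,c,d,g}; column 5 has {a,b,c,d,e,g}; that leaves f.
At row 6, column 1: row 6 has {a,b,e,f,g}; column 1 has {b,d,f}; that leaves c.
At row 6, column 2: row 6 has {a,b,c,e,f,g}; column 2 has {a,b,e,f,g}; that leaves d.
At row 2, column 1: row 2 has {a,b,d,e,f}; column 1 has {b,c,d,f}; that leaves g.
At row 2, column 2: row 2 has {a,b,d,e,f,g}; column 2 has {a,b,d,e,f,g}; that leaves c.
At row 3, column 1: row 3 has {b,c,d,e,f,g}; column 1 has {b,c,d,f,g}; that leaves a.
At row 5, column 1: row 5 has {a,b,c,d,f,g}; column 1 has {a,b,c,d,f,g}; that leaves e.

b e g f d a c / g c d e a b f / a b c d e f g / d f e c b g a / e g a b f c d / c d f a g e b / f a b g c d e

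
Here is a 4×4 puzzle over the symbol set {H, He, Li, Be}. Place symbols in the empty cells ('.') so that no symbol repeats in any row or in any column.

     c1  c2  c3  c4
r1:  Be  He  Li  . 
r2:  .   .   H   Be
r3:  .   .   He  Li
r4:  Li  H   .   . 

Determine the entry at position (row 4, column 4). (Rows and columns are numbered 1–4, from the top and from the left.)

(r1,c4) = H
(r2,c1) = He
(r2,c2) = Li
(r3,c1) = H
(r3,c2) = Be
(r4,c3) = Be
(r4,c4) = He

He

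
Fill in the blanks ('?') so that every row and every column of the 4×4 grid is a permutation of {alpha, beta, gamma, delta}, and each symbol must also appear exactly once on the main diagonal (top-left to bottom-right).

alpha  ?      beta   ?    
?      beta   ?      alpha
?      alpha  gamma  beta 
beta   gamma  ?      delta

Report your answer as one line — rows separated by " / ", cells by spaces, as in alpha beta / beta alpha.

alpha delta beta gamma / gamma beta delta alpha / delta alpha gamma beta / beta gamma alpha delta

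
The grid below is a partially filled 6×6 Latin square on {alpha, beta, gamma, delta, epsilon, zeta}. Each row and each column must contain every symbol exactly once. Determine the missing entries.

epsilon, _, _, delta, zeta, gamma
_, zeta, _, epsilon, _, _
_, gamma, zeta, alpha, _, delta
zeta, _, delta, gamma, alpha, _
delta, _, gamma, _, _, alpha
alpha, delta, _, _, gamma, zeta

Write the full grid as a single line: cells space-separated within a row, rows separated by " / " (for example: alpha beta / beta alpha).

epsilon alpha beta delta zeta gamma / gamma zeta alpha epsilon delta beta / beta gamma zeta alpha epsilon delta / zeta beta delta gamma alpha epsilon / delta epsilon gamma zeta beta alpha / alpha delta epsilon beta gamma zeta

(r2,c6): row 2 has {epsilon,zeta}; column 6 has {alpha,gamma,delta,zeta}, so it must be beta.
(r3,c1): row 3 has {alpha,gamma,delta,zeta}; column 1 has {alpha,delta,epsilon,zeta}, so it must be beta.
(r3,c5): row 3 has {alpha,beta,gamma,delta,zeta}; column 5 has {alpha,gamma,zeta}, so it must be epsilon.
(r4,c6): row 4 has {alpha,gamma,delta,zeta}; column 6 has {alpha,beta,gamma,delta,zeta}, so it must be epsilon.
(r5,c5): row 5 has {alpha,gamma,delta}; column 5 has {alpha,gamma,epsilon,zeta}, so it must be beta.
(r6,c4): row 6 has {alpha,gamma,delta,zeta}; column 4 has {alpha,gamma,delta,epsilon}, so it must be beta.
(r2,c1): row 2 has {beta,epsilon,zeta}; column 1 has {alpha,beta,delta,epsilon,zeta}, so it must be gamma.
(r2,c3): row 2 has {beta,gamma,epsilon,zeta}; column 3 has {gamma,delta,zeta}, so it must be alpha.
(r2,c5): row 2 has {alpha,beta,gamma,epsilon,zeta}; column 5 has {alpha,beta,gamma,epsilon,zeta}, so it must be delta.
(r4,c2): row 4 has {alpha,gamma,delta,epsilon,zeta}; column 2 has {gamma,delta,zeta}, so it must be beta.
(r5,c2): row 5 has {alpha,beta,gamma,delta}; column 2 has {beta,gamma,delta,zeta}, so it must be epsilon.
(r5,c4): row 5 has {alpha,beta,gamma,delta,epsilon}; column 4 has {alpha,beta,gamma,delta,epsilon}, so it must be zeta.
(r6,c3): row 6 has {alpha,beta,gamma,delta,zeta}; column 3 has {alpha,gamma,delta,zeta}, so it must be epsilon.
(r1,c2): row 1 has {gamma,delta,epsilon,zeta}; column 2 has {beta,gamma,delta,epsilon,zeta}, so it must be alpha.
(r1,c3): row 1 has {alpha,gamma,delta,epsilon,zeta}; column 3 has {alpha,gamma,delta,epsilon,zeta}, so it must be beta.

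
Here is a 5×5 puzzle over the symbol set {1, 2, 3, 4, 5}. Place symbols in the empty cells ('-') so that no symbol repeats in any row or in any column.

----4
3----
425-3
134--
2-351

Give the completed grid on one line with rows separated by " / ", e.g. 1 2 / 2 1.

5 1 2 3 4 / 3 5 1 4 2 / 4 2 5 1 3 / 1 3 4 2 5 / 2 4 3 5 1

(r1,c1): row 1 has {4}; column 1 has {1,2,3,4}, so it must be 5.
(r1,c2): row 1 has {4,5}; column 2 has {2,3}, so it must be 1.
(r1,c3): row 1 has {1,4,5}; column 3 has {3,4,5}, so it must be 2.
(r1,c4): row 1 has {1,2,4,5}; column 4 has {5}, so it must be 3.
(r2,c3): row 2 has {3}; column 3 has {2,3,4,5}, so it must be 1.
(r3,c4): row 3 has {2,3,4,5}; column 4 has {3,5}, so it must be 1.
(r4,c4): row 4 has {1,3,4}; column 4 has {1,3,5}, so it must be 2.
(r4,c5): row 4 has {1,2,3,4}; column 5 has {1,3,4}, so it must be 5.
(r5,c2): row 5 has {1,2,3,5}; column 2 has {1,2,3}, so it must be 4.
(r2,c2): row 2 has {1,3}; column 2 has {1,2,3,4}, so it must be 5.
(r2,c4): row 2 has {1,3,5}; column 4 has {1,2,3,5}, so it must be 4.
(r2,c5): row 2 has {1,3,4,5}; column 5 has {1,3,4,5}, so it must be 2.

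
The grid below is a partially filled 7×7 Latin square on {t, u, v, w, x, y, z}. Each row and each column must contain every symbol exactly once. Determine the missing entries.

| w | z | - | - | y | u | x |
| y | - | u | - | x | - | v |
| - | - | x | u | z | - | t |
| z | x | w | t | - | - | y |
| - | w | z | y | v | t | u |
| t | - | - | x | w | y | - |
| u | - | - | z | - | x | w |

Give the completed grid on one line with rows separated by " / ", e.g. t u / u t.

w z t v y u x / y t u w x z v / v y x u z w t / z x w t u v y / x w z y v t u / t u v x w y z / u v y z t x w

row 1 has {u,w,x,y,z}; column 4 has {t,u,x,y,z} — only v is left for (r1,c4).
row 2 has {u,v,x,y}; column 2 has {w,x,z} — only t is left for (r2,c2).
row 2 has {t,u,v,x,y}; column 4 has {t,u,v,x,y,z} — only w is left for (r2,c4).
row 2 has {t,u,v,w,x,y}; column 6 has {t,u,x,y} — only z is left for (r2,c6).
row 3 has {t,u,x,z}; column 1 has {t,u,w,y,z} — only v is left for (r3,c1).
row 3 has {t,u,v,x,z}; column 2 has {t,w,x,z} — only y is left for (r3,c2).
row 3 has {t,u,v,x,y,z}; column 6 has {t,u,x,y,z} — only w is left for (r3,c6).
row 4 has {t,w,x,y,z}; column 5 has {v,w,x,y,z} — only u is left for (r4,c5).
row 4 has {t,u,w,x,y,z}; column 6 has {t,u,w,x,y,z} — only v is left for (r4,c6).
row 5 has {t,u,v,w,y,z}; column 1 has {t,u,v,w,y,z} — only x is left for (r5,c1).
row 6 has {t,w,x,y}; column 3 has {u,w,x,z} — only v is left for (r6,c3).
row 6 has {t,v,w,x,y}; column 7 has {t,u,v,w,x,y} — only z is left for (r6,c7).
row 7 has {u,w,x,z}; column 2 has {t,w,x,y,z} — only v is left for (r7,c2).
row 7 has {u,v,w,x,z}; column 5 has {u,v,w,x,y,z} — only t is left for (r7,c5).
row 1 has {u,v,w,x,y,z}; column 3 has {u,v,w,x,z} — only t is left for (r1,c3).
row 6 has {t,v,w,x,y,z}; column 2 has {t,v,w,x,y,z} — only u is left for (r6,c2).
row 7 has {t,u,v,w,x,z}; column 3 has {t,u,v,w,x,z} — only y is left for (r7,c3).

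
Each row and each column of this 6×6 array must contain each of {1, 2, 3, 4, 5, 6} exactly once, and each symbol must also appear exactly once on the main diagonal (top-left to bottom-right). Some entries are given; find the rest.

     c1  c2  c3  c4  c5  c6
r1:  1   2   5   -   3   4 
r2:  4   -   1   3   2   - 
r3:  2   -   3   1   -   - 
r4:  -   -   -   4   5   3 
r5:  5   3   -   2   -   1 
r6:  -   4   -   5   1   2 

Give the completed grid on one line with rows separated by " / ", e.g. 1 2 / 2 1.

1 2 5 6 3 4 / 4 5 1 3 2 6 / 2 6 3 1 4 5 / 6 1 2 4 5 3 / 5 3 4 2 6 1 / 3 4 6 5 1 2

(r1,c4) = 6
(r4,c1) = 6
(r4,c2) = 1
(r4,c3) = 2
(r5,c5) = 6
(r6,c1) = 3
(r6,c3) = 6
(r2,c2) = 5
(r2,c6) = 6
(r3,c2) = 6
(r3,c5) = 4
(r3,c6) = 5
(r5,c3) = 4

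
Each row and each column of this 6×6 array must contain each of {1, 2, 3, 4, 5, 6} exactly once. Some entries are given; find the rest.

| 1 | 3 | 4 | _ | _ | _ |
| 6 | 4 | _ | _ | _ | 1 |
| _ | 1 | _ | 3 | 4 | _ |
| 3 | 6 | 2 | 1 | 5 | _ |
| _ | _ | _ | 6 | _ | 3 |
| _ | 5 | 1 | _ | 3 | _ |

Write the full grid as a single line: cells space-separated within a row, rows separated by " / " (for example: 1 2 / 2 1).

1 3 4 2 6 5 / 6 4 3 5 2 1 / 5 1 6 3 4 2 / 3 6 2 1 5 4 / 4 2 5 6 1 3 / 2 5 1 4 3 6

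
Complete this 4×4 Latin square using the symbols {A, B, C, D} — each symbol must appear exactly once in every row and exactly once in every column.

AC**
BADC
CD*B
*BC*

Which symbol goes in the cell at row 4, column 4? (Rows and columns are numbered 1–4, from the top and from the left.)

(r1,c3): row 1 has {A,C}; column 3 has {C,D}, so it must be B.
(r1,c4): row 1 has {A,B,C}; column 4 has {B,C}, so it must be D.
(r3,c3): row 3 has {B,C,D}; column 3 has {B,C,D}, so it must be A.
(r4,c1): row 4 has {B,C}; column 1 has {A,B,C}, so it must be D.
(r4,c4): row 4 has {B,C,D}; column 4 has {B,C,D}, so it must be A.

A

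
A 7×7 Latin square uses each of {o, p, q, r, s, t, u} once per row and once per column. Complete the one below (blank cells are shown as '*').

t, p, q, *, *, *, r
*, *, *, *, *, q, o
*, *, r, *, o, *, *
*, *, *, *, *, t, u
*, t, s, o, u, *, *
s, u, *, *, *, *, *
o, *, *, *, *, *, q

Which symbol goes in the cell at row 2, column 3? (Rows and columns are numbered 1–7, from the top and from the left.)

(r1,c5) = s
(r5,c7) = p
(r6,c7) = t
(r1,c4) = u
(r1,c6) = o
(r3,c7) = s
(r5,c6) = r
(r6,c6) = p
(r3,c2) = q
(r3,c6) = u
(r5,c1) = q
(r6,c3) = o
(r7,c6) = s
(r3,c1) = p
(r3,c4) = t
(r4,c1) = r
(r4,c3) = p
(r4,c5) = q
(r6,c5) = r
(r7,c2) = r
(r7,c4) = p
(r7,c5) = t
(r2,c1) = u
(r2,c2) = s
(r2,c3) = t

t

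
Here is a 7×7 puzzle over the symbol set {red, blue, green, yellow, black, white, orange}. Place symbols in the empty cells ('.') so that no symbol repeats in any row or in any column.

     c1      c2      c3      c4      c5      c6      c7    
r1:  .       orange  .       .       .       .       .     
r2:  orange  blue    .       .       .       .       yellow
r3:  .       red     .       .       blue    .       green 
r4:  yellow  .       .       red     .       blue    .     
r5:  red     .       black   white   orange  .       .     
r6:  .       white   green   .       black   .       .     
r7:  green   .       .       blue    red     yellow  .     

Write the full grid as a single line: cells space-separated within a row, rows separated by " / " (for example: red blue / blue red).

black orange blue green yellow red white / orange blue red black green white yellow / white red yellow orange blue black green / yellow green orange red white blue black / red yellow black white orange green blue / blue white green yellow black orange red / green black white blue red yellow orange

(r5,c6) = green
(r5,c7) = blue
(r6,c1) = blue
(r7,c2) = black
(r4,c2) = green
(r4,c5) = white
(r5,c2) = yellow
(r2,c5) = green
(r4,c3) = orange
(r4,c7) = black
(r7,c3) = white
(r7,c7) = orange
(r1,c5) = yellow
(r2,c3) = red
(r2,c4) = black
(r2,c6) = white
(r3,c3) = yellow
(r3,c4) = orange
(r3,c6) = black
(r6,c4) = yellow
(r6,c7) = red
(r1,c3) = blue
(r1,c4) = green
(r1,c6) = red
(r1,c7) = white
(r3,c1) = white
(r6,c6) = orange
(r1,c1) = black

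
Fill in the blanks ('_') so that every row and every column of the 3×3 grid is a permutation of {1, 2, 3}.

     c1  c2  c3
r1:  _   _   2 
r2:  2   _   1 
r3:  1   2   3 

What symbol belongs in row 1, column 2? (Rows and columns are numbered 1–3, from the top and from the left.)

(r1,c1) = 3
(r1,c2) = 1

1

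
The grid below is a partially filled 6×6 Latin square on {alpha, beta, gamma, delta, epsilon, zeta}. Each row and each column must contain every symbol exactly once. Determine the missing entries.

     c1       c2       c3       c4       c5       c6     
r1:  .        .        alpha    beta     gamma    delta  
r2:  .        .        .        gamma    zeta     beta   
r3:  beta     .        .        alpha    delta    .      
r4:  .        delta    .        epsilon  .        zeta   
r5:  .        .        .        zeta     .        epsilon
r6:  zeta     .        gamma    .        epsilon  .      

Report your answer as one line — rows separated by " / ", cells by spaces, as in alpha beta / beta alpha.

epsilon zeta alpha beta gamma delta / delta alpha epsilon gamma zeta beta / beta epsilon zeta alpha delta gamma / gamma delta beta epsilon alpha zeta / alpha gamma delta zeta beta epsilon / zeta beta gamma delta epsilon alpha

(r1,c1) = epsilon
(r1,c2) = zeta
(r3,c6) = gamma
(r4,c3) = beta
(r4,c5) = alpha
(r5,c3) = delta
(r5,c5) = beta
(r6,c4) = delta
(r6,c6) = alpha
(r2,c3) = epsilon
(r3,c2) = epsilon
(r3,c3) = zeta
(r4,c1) = gamma
(r5,c1) = alpha
(r5,c2) = gamma
(r6,c2) = beta
(r2,c1) = delta
(r2,c2) = alpha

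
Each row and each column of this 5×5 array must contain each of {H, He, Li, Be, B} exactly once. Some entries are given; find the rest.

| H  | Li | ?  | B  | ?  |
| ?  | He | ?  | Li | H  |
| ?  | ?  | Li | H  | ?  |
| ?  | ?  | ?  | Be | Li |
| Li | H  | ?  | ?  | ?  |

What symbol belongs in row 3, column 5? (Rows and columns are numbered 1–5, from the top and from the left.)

He

Cell (r4,c2): row 4 has {Li,Be}; column 2 has {H,He,Li} → B.
Cell (r5,c4): row 5 has {H,Li}; column 4 has {H,Li,Be,B} → He.
Cell (r3,c2): row 3 has {H,Li}; column 2 has {H,He,Li,B} → Be.
Cell (r4,c1): row 4 has {Li,Be,B}; column 1 has {H,Li} → He.
Cell (r4,c3): row 4 has {He,Li,Be,B}; column 3 has {Li} → H.
Cell (r3,c1): row 3 has {H,Li,Be}; column 1 has {H,He,Li} → B.
Cell (r3,c5): row 3 has {H,Li,Be,B}; column 5 has {H,Li} → He.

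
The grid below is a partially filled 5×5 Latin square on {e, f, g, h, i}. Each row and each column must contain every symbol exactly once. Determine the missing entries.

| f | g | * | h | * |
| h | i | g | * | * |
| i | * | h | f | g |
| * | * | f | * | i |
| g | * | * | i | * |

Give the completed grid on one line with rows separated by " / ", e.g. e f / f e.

f g i h e / h i g e f / i e h f g / e h f g i / g f e i h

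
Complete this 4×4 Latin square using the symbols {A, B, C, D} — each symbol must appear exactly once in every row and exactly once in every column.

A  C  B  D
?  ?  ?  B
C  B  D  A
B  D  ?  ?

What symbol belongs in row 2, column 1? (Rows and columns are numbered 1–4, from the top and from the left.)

(r2,c1) = D

D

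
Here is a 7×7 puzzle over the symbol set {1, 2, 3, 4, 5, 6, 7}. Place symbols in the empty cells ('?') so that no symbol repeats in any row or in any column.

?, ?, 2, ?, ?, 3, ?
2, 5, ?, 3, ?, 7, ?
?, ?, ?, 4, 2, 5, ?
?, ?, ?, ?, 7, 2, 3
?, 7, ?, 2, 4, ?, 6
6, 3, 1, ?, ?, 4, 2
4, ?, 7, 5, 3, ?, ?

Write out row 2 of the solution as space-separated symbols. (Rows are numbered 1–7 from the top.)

2 5 6 3 1 7 4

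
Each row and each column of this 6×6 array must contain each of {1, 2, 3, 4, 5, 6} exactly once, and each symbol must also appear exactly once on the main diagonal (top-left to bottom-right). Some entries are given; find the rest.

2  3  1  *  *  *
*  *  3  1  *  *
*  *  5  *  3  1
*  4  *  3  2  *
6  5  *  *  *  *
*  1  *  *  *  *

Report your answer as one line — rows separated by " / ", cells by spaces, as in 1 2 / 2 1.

2 3 1 4 5 6 / 5 6 3 1 4 2 / 4 2 5 6 3 1 / 1 4 6 3 2 5 / 6 5 4 2 1 3 / 3 1 2 5 6 4

At row 2, column 2: row 2 has {1,3}; column 2 has {1,3,4,5}; the diagonal has {2,3,5}; that leaves 6.
At row 3, column 1: row 3 has {1,3,5}; column 1 has {2,6}; that leaves 4.
At row 3, column 2: row 3 has {1,3,4,5}; column 2 has {1,3,4,5,6}; that leaves 2.
At row 3, column 4: row 3 has {1,2,3,4,5}; column 4 has {1,3}; that leaves 6.
At row 4, column 3: row 4 has {2,3,4}; column 3 has {1,3,5}; that leaves 6.
At row 4, column 6: row 4 has {2,3,4,6}; column 6 has {1}; that leaves 5.
At row 6, column 6: row 6 has {1}; column 6 has {1,5}; the diagonal has {2,3,5,6}; that leaves 4.
At row 1, column 6: row 1 has {1,2,3}; column 6 has {1,4,5}; that leaves 6.
At row 2, column 1: row 2 has {1,3,6}; column 1 has {2,4,6}; that leaves 5.
At row 2, column 5: row 2 has {1,3,5,6}; column 5 has {2,3}; that leaves 4.
At row 2, column 6: row 2 has {1,3,4,5,6}; column 6 has {1,4,5,6}; that leaves 2.
At row 4, column 1: row 4 has {2,3,4,5,6}; column 1 has {2,4,5,6}; that leaves 1.
At row 5, column 5: row 5 has {5,6}; column 5 has {2,3,4}; the diagonal has {2,3,4,5,6}; that leaves 1.
At row 5, column 6: row 5 has {1,5,6}; column 6 has {1,2,4,5,6}; that leaves 3.
At row 6, column 1: row 6 has {1,4}; column 1 has {1,2,4,5,6}; that leaves 3.
At row 6, column 3: row 6 has {1,3,4}; column 3 has {1,3,5,6}; that leaves 2.
At row 6, column 4: row 6 has {1,2,3,4}; column 4 has {1,3,6}; that leaves 5.
At row 6, column 5: row 6 has {1,2,3,4,5}; column 5 has {1,2,3,4}; that leaves 6.
At row 1, column 4: row 1 has {1,2,3,6}; column 4 has {1,3,5,6}; that leaves 4.
At row 1, column 5: row 1 has {1,2,3,4,6}; column 5 has {1,2,3,4,6}; that leaves 5.
At row 5, column 3: row 5 has {1,3,5,6}; column 3 has {1,2,3,5,6}; that leaves 4.
At row 5, column 4: row 5 has {1,3,4,5,6}; column 4 has {1,3,4,5,6}; that leaves 2.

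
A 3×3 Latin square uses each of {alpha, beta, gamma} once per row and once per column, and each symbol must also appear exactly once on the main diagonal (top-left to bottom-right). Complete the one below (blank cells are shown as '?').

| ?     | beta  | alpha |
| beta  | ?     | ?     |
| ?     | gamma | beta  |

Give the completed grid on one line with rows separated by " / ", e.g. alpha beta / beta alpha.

At row 1, column 1: row 1 has {alpha,beta}; column 1 has {beta}; the diagonal has {beta}; that leaves gamma.
At row 2, column 2: row 2 has {beta}; column 2 has {beta,gamma}; the diagonal has {beta,gamma}; that leaves alpha.
At row 2, column 3: row 2 has {alpha,beta}; column 3 has {alpha,beta}; that leaves gamma.
At row 3, column 1: row 3 has {beta,gamma}; column 1 has {beta,gamma}; that leaves alpha.

gamma beta alpha / beta alpha gamma / alpha gamma beta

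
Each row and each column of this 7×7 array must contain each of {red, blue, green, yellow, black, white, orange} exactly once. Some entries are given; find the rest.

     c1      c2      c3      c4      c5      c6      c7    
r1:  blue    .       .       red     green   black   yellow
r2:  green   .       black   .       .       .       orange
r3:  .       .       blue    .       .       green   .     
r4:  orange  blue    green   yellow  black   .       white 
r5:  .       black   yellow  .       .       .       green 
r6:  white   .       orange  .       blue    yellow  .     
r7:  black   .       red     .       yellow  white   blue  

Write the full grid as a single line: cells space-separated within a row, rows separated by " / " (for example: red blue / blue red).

blue orange white red green black yellow / green yellow black white red blue orange / yellow white blue black orange green red / orange blue green yellow black red white / red black yellow blue white orange green / white red orange green blue yellow black / black green red orange yellow white blue

Cell (r1,c3): row 1 has {red,blue,green,yellow,black}; column 3 has {red,blue,green,yellow,black,orange} → white.
Cell (r4,c6): row 4 has {blue,green,yellow,black,white,orange}; column 6 has {green,yellow,black,white} → red.
Cell (r5,c1): row 5 has {green,yellow,black}; column 1 has {blue,green,black,white,orange} → red.
Cell (r1,c2): row 1 has {red,blue,green,yellow,black,white}; column 2 has {blue,black} → orange.
Cell (r2,c6): row 2 has {green,black,orange}; column 6 has {red,green,yellow,black,white} → blue.
Cell (r3,c1): row 3 has {blue,green}; column 1 has {red,blue,green,black,white,orange} → yellow.
Cell (r5,c6): row 5 has {red,green,yellow,black}; column 6 has {red,blue,green,yellow,black,white} → orange.
Cell (r7,c2): row 7 has {red,blue,yellow,black,white}; column 2 has {blue,black,orange} → green.
Cell (r7,c4): row 7 has {red,blue,green,yellow,black,white}; column 4 has {red,yellow} → orange.
Cell (r2,c4): row 2 has {blue,green,black,orange}; column 4 has {red,yellow,orange} → white.
Cell (r2,c5): row 2 has {blue,green,black,white,orange}; column 5 has {blue,green,yellow,black} → red.
Cell (r3,c4): row 3 has {blue,green,yellow}; column 4 has {red,yellow,white,orange} → black.
Cell (r3,c7): row 3 has {blue,green,yellow,black}; column 7 has {blue,green,yellow,white,orange} → red.
Cell (r5,c4): row 5 has {red,green,yellow,black,orange}; column 4 has {red,yellow,black,white,orange} → blue.
Cell (r5,c5): row 5 has {red,blue,green,yellow,black,orange}; column 5 has {red,blue,green,yellow,black} → white.
Cell (r6,c2): row 6 has {blue,yellow,white,orange}; column 2 has {blue,green,black,orange} → red.
Cell (r6,c4): row 6 has {red,blue,yellow,white,orange}; column 4 has {red,blue,yellow,black,white,orange} → green.
Cell (r6,c7): row 6 has {red,blue,green,yellow,white,orange}; column 7 has {red,blue,green,yellow,white,orange} → black.
Cell (r2,c2): row 2 has {red,blue,green,black,white,orange}; column 2 has {red,blue,green,black,orange} → yellow.
Cell (r3,c2): row 3 has {red,blue,green,yellow,black}; column 2 has {red,blue,green,yellow,black,orange} → white.
Cell (r3,c5): row 3 has {red,blue,green,yellow,black,white}; column 5 has {red,blue,green,yellow,black,white} → orange.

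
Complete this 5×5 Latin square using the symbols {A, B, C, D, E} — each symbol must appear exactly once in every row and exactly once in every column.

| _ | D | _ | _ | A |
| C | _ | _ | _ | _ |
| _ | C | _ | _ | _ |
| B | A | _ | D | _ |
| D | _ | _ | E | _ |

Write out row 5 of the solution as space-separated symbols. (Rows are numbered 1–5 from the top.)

D B A E C

(r1,c1) = E
(r3,c1) = A
(r3,c4) = B
(r5,c2) = B
(r5,c5) = C
(r1,c4) = C
(r2,c2) = E
(r2,c4) = A
(r4,c5) = E
(r5,c3) = A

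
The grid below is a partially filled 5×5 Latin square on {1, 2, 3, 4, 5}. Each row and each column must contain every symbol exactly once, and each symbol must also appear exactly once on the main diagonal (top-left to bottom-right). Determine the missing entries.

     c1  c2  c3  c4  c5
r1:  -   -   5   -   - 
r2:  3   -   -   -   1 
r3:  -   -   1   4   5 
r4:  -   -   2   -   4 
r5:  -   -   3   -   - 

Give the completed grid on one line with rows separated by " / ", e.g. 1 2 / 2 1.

4 2 5 1 3 / 3 5 4 2 1 / 2 3 1 4 5 / 5 1 2 3 4 / 1 4 3 5 2

(r2,c3): row 2 has {1,3}; column 3 has {1,2,3,5}, so it must be 4.
(r3,c1): row 3 has {1,4,5}; column 1 has {3}, so it must be 2.
(r3,c2): row 3 has {1,2,4,5}; column 2 is empty so far, so it must be 3.
(r5,c5): row 5 has {3}; column 5 has {1,4,5}; the diagonal has {1}, so it must be 2.
(r1,c1): row 1 has {5}; column 1 has {2,3}; the diagonal has {1,2}, so it must be 4.
(r1,c5): row 1 has {4,5}; column 5 has {1,2,4,5}, so it must be 3.
(r2,c2): row 2 has {1,3,4}; column 2 has {3}; the diagonal has {1,2,4}, so it must be 5.
(r2,c4): row 2 has {1,3,4,5}; column 4 has {4}, so it must be 2.
(r4,c2): row 4 has {2,4}; column 2 has {3,5}, so it must be 1.
(r4,c4): row 4 has {1,2,4}; column 4 has {2,4}; the diagonal has {1,2,4,5}, so it must be 3.
(r5,c2): row 5 has {2,3}; column 2 has {1,3,5}, so it must be 4.
(r1,c2): row 1 has {3,4,5}; column 2 has {1,3,4,5}, so it must be 2.
(r1,c4): row 1 has {2,3,4,5}; column 4 has {2,3,4}, so it must be 1.
(r4,c1): row 4 has {1,2,3,4}; column 1 has {2,3,4}, so it must be 5.
(r5,c1): row 5 has {2,3,4}; column 1 has {2,3,4,5}, so it must be 1.
(r5,c4): row 5 has {1,2,3,4}; column 4 has {1,2,3,4}, so it must be 5.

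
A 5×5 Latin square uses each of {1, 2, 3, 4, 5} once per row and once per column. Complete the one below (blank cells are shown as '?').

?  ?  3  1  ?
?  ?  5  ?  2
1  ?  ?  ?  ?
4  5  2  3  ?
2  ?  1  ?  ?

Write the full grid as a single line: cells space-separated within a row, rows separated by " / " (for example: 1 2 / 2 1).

5 2 3 1 4 / 3 1 5 4 2 / 1 3 4 2 5 / 4 5 2 3 1 / 2 4 1 5 3

(r1,c1) = 5
(r1,c5) = 4
(r2,c1) = 3
(r2,c4) = 4
(r3,c3) = 4
(r4,c5) = 1
(r5,c4) = 5
(r5,c5) = 3
(r1,c2) = 2
(r2,c2) = 1
(r3,c2) = 3
(r3,c4) = 2
(r3,c5) = 5
(r5,c2) = 4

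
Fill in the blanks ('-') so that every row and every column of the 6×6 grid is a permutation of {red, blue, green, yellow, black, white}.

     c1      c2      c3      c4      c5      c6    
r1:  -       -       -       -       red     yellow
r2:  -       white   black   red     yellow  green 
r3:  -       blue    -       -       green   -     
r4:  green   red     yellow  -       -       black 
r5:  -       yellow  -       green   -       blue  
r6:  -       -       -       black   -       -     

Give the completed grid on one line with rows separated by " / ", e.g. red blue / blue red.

white black green blue red yellow / blue white black red yellow green / black blue red yellow green white / green red yellow white blue black / red yellow white green black blue / yellow green blue black white red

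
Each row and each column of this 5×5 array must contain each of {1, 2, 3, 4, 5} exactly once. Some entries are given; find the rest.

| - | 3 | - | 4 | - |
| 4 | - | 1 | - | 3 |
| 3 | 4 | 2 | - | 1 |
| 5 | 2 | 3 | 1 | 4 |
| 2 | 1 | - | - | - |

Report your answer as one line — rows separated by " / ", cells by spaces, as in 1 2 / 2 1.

1 3 5 4 2 / 4 5 1 2 3 / 3 4 2 5 1 / 5 2 3 1 4 / 2 1 4 3 5

Cell (r1,c1): row 1 has {3,4}; column 1 has {2,3,4,5} → 1.
Cell (r1,c3): row 1 has {1,3,4}; column 3 has {1,2,3} → 5.
Cell (r1,c5): row 1 has {1,3,4,5}; column 5 has {1,3,4} → 2.
Cell (r2,c2): row 2 has {1,3,4}; column 2 has {1,2,3,4} → 5.
Cell (r2,c4): row 2 has {1,3,4,5}; column 4 has {1,4} → 2.
Cell (r3,c4): row 3 has {1,2,3,4}; column 4 has {1,2,4} → 5.
Cell (r5,c3): row 5 has {1,2}; column 3 has {1,2,3,5} → 4.
Cell (r5,c4): row 5 has {1,2,4}; column 4 has {1,2,4,5} → 3.
Cell (r5,c5): row 5 has {1,2,3,4}; column 5 has {1,2,3,4} → 5.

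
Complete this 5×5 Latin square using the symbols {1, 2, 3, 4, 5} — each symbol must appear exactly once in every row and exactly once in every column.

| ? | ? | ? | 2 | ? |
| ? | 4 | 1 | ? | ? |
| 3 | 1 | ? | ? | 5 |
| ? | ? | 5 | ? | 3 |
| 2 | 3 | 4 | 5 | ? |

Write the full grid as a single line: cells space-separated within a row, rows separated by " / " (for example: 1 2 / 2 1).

1 5 3 2 4 / 5 4 1 3 2 / 3 1 2 4 5 / 4 2 5 1 3 / 2 3 4 5 1

row 1 has {2}; column 2 has {1,3,4} — only 5 is left for (r1,c2).
row 1 has {2,5}; column 3 has {1,4,5} — only 3 is left for (r1,c3).
row 2 has {1,4}; column 1 has {2,3} — only 5 is left for (r2,c1).
row 2 has {1,4,5}; column 4 has {2,5} — only 3 is left for (r2,c4).
row 2 has {1,3,4,5}; column 5 has {3,5} — only 2 is left for (r2,c5).
row 3 has {1,3,5}; column 3 has {1,3,4,5} — only 2 is left for (r3,c3).
row 3 has {1,2,3,5}; column 4 has {2,3,5} — only 4 is left for (r3,c4).
row 4 has {3,5}; column 2 has {1,3,4,5} — only 2 is left for (r4,c2).
row 4 has {2,3,5}; column 4 has {2,3,4,5} — only 1 is left for (r4,c4).
row 5 has {2,3,4,5}; column 5 has {2,3,5} — only 1 is left for (r5,c5).
row 1 has {2,3,5}; column 5 has {1,2,3,5} — only 4 is left for (r1,c5).
row 4 has {1,2,3,5}; column 1 has {2,3,5} — only 4 is left for (r4,c1).
row 1 has {2,3,4,5}; column 1 has {2,3,4,5} — only 1 is left for (r1,c1).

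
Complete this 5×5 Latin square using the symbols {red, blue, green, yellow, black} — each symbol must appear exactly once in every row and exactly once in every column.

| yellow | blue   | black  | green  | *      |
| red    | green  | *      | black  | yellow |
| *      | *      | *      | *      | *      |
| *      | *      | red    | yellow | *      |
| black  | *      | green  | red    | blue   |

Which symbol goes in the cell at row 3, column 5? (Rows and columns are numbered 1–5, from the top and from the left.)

black

(r1,c5) = red
(r2,c3) = blue
(r3,c3) = yellow
(r3,c4) = blue
(r4,c2) = black
(r4,c5) = green
(r5,c2) = yellow
(r3,c1) = green
(r3,c2) = red
(r3,c5) = black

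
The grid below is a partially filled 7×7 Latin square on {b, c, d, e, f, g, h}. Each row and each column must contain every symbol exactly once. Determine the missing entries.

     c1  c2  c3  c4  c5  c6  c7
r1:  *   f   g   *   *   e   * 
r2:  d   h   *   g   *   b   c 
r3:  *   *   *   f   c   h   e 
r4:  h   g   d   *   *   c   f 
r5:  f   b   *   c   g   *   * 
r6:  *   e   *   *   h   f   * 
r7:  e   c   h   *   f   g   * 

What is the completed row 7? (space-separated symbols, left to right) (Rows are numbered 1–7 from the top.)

e c h b f g d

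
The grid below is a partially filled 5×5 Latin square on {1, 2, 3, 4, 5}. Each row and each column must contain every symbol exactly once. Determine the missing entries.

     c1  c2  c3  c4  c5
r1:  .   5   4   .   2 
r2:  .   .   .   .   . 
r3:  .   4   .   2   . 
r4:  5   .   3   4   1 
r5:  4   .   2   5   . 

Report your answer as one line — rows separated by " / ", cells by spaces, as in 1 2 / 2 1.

(r4,c2) = 2
(r5,c5) = 3
(r3,c5) = 5
(r5,c2) = 1
(r2,c2) = 3
(r2,c4) = 1
(r2,c5) = 4
(r3,c3) = 1
(r1,c4) = 3
(r2,c1) = 2
(r2,c3) = 5
(r3,c1) = 3
(r1,c1) = 1

1 5 4 3 2 / 2 3 5 1 4 / 3 4 1 2 5 / 5 2 3 4 1 / 4 1 2 5 3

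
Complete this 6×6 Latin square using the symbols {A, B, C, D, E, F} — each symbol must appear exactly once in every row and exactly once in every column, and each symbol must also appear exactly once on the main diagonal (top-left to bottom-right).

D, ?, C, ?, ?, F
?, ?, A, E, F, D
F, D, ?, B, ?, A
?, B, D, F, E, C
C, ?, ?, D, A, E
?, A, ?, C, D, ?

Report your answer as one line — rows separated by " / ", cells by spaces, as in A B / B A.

D E C A B F / B C A E F D / F D E B C A / A B D F E C / C F B D A E / E A F C D B

At row 1, column 2: row 1 has {C,D,F}; column 2 has {A,B,D}; that leaves E.
At row 1, column 4: row 1 has {C,D,E,F}; column 4 has {B,C,D,E,F}; that leaves A.
At row 1, column 5: row 1 has {A,C,D,E,F}; column 5 has {A,D,E,F}; that leaves B.
At row 2, column 1: row 2 has {A,D,E,F}; column 1 has {C,D,F}; that leaves B.
At row 2, column 2: row 2 has {A,B,D,E,F}; column 2 has {A,B,D,E}; the diagonal has {A,D,F}; that leaves C.
At row 3, column 3: row 3 has {A,B,D,F}; column 3 has {A,C,D}; the diagonal has {A,C,D,F}; that leaves E.
At row 3, column 5: row 3 has {A,B,D,E,F}; column 5 has {A,B,D,E,F}; that leaves C.
At row 4, column 1: row 4 has {B,C,D,E,F}; column 1 has {B,C,D,F}; that leaves A.
At row 5, column 2: row 5 has {A,C,D,E}; column 2 has {A,B,C,D,E}; that leaves F.
At row 5, column 3: row 5 has {A,C,D,E,F}; column 3 has {A,C,D,E}; that leaves B.
At row 6, column 1: row 6 has {A,C,D}; column 1 has {A,B,C,D,F}; that leaves E.
At row 6, column 3: row 6 has {A,C,D,E}; column 3 has {A,B,C,D,E}; that leaves F.
At row 6, column 6: row 6 has {A,C,D,E,F}; column 6 has {A,C,D,E,F}; the diagonal has {A,C,D,E,F}; that leaves B.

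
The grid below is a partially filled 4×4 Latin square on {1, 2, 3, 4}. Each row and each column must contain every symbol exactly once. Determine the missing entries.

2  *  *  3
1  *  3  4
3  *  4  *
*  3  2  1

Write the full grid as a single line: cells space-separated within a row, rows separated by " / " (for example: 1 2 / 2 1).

(r1,c3) = 1
(r2,c2) = 2
(r3,c2) = 1
(r3,c4) = 2
(r4,c1) = 4
(r1,c2) = 4

2 4 1 3 / 1 2 3 4 / 3 1 4 2 / 4 3 2 1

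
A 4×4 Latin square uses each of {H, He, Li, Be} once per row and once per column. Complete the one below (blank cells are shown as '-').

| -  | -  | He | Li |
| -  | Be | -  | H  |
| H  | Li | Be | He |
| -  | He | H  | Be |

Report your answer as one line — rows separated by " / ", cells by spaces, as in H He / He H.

Be H He Li / He Be Li H / H Li Be He / Li He H Be

row 1 has {He,Li}; column 1 has {H} — only Be is left for (r1,c1).
row 1 has {He,Li,Be}; column 2 has {He,Li,Be} — only H is left for (r1,c2).
row 2 has {H,Be}; column 3 has {H,He,Be} — only Li is left for (r2,c3).
row 4 has {H,He,Be}; column 1 has {H,Be} — only Li is left for (r4,c1).
row 2 has {H,Li,Be}; column 1 has {H,Li,Be} — only He is left for (r2,c1).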